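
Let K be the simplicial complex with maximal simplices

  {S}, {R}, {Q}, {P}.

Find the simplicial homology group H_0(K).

H_0 ≅ Z^4.

K has 4 vertices.
rank ∂_0 = 0, rank ∂_1 = 0 ⇒ b_0 = 4 − 0 − 0 = 4. So H_0 = Z^4.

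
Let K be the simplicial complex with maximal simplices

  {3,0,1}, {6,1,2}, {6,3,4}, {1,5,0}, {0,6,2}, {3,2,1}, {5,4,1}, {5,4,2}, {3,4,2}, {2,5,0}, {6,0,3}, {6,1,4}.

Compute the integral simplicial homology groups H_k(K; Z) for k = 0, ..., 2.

Fix the vertex order 0 < 1 < 2 < 3 < 4 < 5 < 6 and write every simplex with vertices in increasing order. Then dim K = 2 and the simplices of K are:

  0-simplices (7): [0], [1], [2], [3], [4], [5], [6]
  1-simplices (18): [0,1], [0,2], [0,3], [0,5], [0,6], [1,2], [1,3], [1,4], [1,5], [1,6], [2,3], [2,4], [2,5], [2,6], [3,4], [3,6], [4,5], [4,6]
  2-simplices (12): [0,1,3], [0,1,5], [0,2,5], [0,2,6], [0,3,6], [1,2,3], [1,2,6], [1,4,5], [1,4,6], [2,3,4], [2,4,5], [3,4,6]

so the chain groups are C_0 ≅ Z^7, C_1 ≅ Z^18, C_2 ≅ Z^12.

The boundary map ∂_1: C_1 → C_0 sends each edge [p,q] (with p < q) to q − p.
The resulting 7×18 matrix has rank 6, and its Smith normal form has invariant factors (1,1,1,1,1,1).

∂_2: C_2 → C_1 acts by ∂[p,q,r] = [q,r] − [p,r] + [p,q]. For instance
  ∂[1,2,6] = [2,6] − [1,6] + [1,2],
  ∂[1,4,6] = [4,6] − [1,6] + [1,4].
This gives a 18×12 integer matrix of rank 12; reducing to Smith normal form yields diagonal entries (1,1,1,1,1,1,1,1,1,1,1,2).

Now H_k = ker ∂_k / im ∂_{k+1}, so:

  H_0: rank C_0 − rank ∂_1 = 7 − 6 = 1, and the invariant factors of ∂_1 are all 1, so H_0 ≅ Z.
  H_1: rank ker ∂_1 − rank ∂_2 = (18 − 6) − 12 = 0, and ∂_2 has invariant factor 2 > 1, so H_1 ≅ Z/2Z.
  H_2: rank ker ∂_2 − rank ∂_3 = (12 − 12) − 0 = 0, and there is no ∂_3, so H_2 ≅ 0.

As a check, the Euler characteristic is 7 − 18 + 12 = 1, which agrees with 1 − 0 + 0 = 1.
(K is a triangulation of the real projective plane RP^2.)

H_0 ≅ Z,  H_1 ≅ Z/2Z,  H_2 = 0.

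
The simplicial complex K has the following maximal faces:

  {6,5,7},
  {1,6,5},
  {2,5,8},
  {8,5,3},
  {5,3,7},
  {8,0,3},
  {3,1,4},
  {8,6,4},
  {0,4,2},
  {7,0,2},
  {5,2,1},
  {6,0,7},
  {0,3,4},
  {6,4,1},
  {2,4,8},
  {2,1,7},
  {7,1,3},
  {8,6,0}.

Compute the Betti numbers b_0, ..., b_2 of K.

K has 9 vertices, 27 edges, 18 triangles.
rank ∂_0 = 0, rank ∂_1 = 8 ⇒ b_0 = 9 − 0 − 8 = 1; all invariant factors of ∂_1 are 1 so no torsion. So H_0 = Z.
rank ∂_1 = 8, rank ∂_2 = 18 ⇒ b_1 = 27 − 8 − 18 = 1; ∂_2 has invariant factor(s) [2] giving torsion. So H_1 = Z ⊕ Z/2.
rank ∂_2 = 18, rank ∂_3 = 0 ⇒ b_2 = 18 − 18 − 0 = 0. So H_2 = 0.

b_0 = 1, b_1 = 1, b_2 = 0.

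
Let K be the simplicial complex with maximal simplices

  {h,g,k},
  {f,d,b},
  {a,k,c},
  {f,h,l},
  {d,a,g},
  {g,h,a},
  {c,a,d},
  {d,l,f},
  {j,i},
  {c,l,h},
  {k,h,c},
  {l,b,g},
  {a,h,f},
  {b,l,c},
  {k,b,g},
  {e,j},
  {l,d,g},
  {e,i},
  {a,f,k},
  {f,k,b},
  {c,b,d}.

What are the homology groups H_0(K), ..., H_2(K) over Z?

H_0 = Z^2,  H_1 = Z^2 ⊕ Z_2,  H_2 = 0.

Take the total order a < b < c < d < e < f < g < h < i < j < k < l on the vertex set. Then K (dimension 2) consists of the simplices:

  0-simplices (12): a, b, c, d, e, f, g, h, i, j, k, l
  1-simplices (30): ac, ad, af, ag, ah, ak, bc, bd, bf, bg, bk, bl, cd, ch, ck, cl, df, dg, dl, ei, ej, fh, fk, fl, gh, gk, gl, hk, hl, ij
  2-simplices (18): acd, ack, adg, afh, afk, agh, bcd, bcl, bdf, bfk, bgk, bgl, chk, chl, dfl, dgl, fhl, ghk

so the chain groups are C_0 ≅ Z^12, C_1 ≅ Z^30, C_2 ≅ Z^18.

∂_1: C_1 → C_0 maps an edge to its endpoints' difference, ∂[p,q] = q − p.
The 12×30 boundary matrix has rank 10 and Smith normal form diag(1,1,1,1,1,1,1,1,1,1).

Boundary ∂_2: C_2 → C_1 sends each 2-simplex [p,q,r] to [q,r] − [p,r] + [p,q]. For instance
  ∂bcd = cd − bd + bc,
  ∂dfl = fl − dl + df.
As a 30×18 matrix over Z this has rank 18, with invariant factors (1,1,1,1,1,1,1,1,1,1,1,1,1,1,1,1,1,2).

Now H_k = ker ∂_k / im ∂_{k+1}, so:

  H_0: rank C_0 − rank ∂_1 = 12 − 10 = 2, and the invariant factors of ∂_1 are all 1, so H_0 ≅ Z^2.
  H_1: rank ker ∂_1 − rank ∂_2 = (30 − 10) − 18 = 2, and ∂_2 has invariant factor 2 > 1, so H_1 ≅ Z^2 ⊕ Z_2.
  H_2: rank ker ∂_2 − rank ∂_3 = (18 − 18) − 0 = 0, and there is no ∂_3, so H_2 ≅ 0.

As a check, the Euler characteristic is 12 − 30 + 18 = 0, which agrees with 2 − 2 + 0 = 0.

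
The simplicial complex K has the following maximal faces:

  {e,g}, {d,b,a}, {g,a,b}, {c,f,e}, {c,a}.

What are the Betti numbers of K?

We work with the vertex ordering a < b < c < d < e < f < g. The simplices of K, each written with vertices in increasing order, are:

  0-simplices (7): a, b, c, d, e, f, g
  1-simplices (10): ab, ac, ad, ag, bd, bg, ce, cf, ef, eg
  2-simplices (3): abd, abg, cef

Hence C_0 ≅ Z^7, C_1 ≅ Z^10, C_2 ≅ Z^3.

The boundary map ∂_1: C_1 → C_0 is given by ∂[p,q] = [q] − [p]. For instance
  ∂ab = b − a.
This gives a 7×10 integer matrix of rank 6; reducing to Smith normal form yields diagonal entries (1,1,1,1,1,1).

Boundary ∂_2: C_2 → C_1 acts by ∂[p,q,r] = [q,r] − [p,r] + [p,q]. For instance
  ∂cef = ef − cf + ce,
  ∂abd = bd − ad + ab.
This gives a 10×3 integer matrix of rank 3; reducing to Smith normal form yields diagonal entries (1,1,1).

From H_k ≅ ker(∂_k) / im(∂_{k+1}) we obtain:

  H_0: rank C_0 − rank ∂_1 = 7 − 6 = 1, and the invariant factors of ∂_1 are all 1, so H_0 = Z.
  H_1: rank ker ∂_1 − rank ∂_2 = (10 − 6) − 3 = 1, and the invariant factors of ∂_2 are all 1, so H_1 = Z.
  H_2: rank ker ∂_2 − rank ∂_3 = (3 − 3) − 0 = 0, and there is no ∂_3, so H_2 = 0.

Hence the Betti numbers are b_0 = 1, b_1 = 1, b_2 = 0.

b_0 = 1, b_1 = 1, b_2 = 0.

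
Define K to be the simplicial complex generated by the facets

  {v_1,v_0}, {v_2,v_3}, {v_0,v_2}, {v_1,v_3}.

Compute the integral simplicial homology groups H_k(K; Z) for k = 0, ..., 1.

Order the vertices as v_0 < v_1 < v_2 < v_3. Listing each simplex with vertices in this order, K has dimension 1 with simplices:

  0-simplices (4): [v_0], [v_1], [v_2], [v_3]
  1-simplices (4): [v_0,v_1], [v_0,v_2], [v_1,v_3], [v_2,v_3]

so the chain groups are C_0 ≅ Z^4, C_1 ≅ Z^4.

∂_1: C_1 → C_0 sends each edge [p,q] (with p < q) to q − p. For instance
  ∂[v_1,v_3] = [v_3] − [v_1].
This gives a 4×4 integer matrix of rank 3; reducing to Smith normal form yields diagonal entries (1,1,1).

From H_k ≅ ker(∂_k) / im(∂_{k+1}) we obtain:

  H_0: rank C_0 − rank ∂_1 = 4 − 3 = 1, and the invariant factors of ∂_1 are all 1, so H_0 = Z.
  H_1: rank ker ∂_1 − rank ∂_2 = (4 − 3) − 0 = 1, and there is no ∂_2, so H_1 = Z.

As a check, the Euler characteristic is 4 − 4 = 0, which agrees with 1 − 1 = 0.

H_0 = Z,  H_1 = Z.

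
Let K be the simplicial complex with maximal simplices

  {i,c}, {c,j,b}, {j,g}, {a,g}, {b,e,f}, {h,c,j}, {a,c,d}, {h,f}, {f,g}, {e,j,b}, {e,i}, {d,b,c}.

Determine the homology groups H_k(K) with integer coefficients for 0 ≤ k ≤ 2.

Fix the vertex order a < b < c < d < e < f < g < h < i < j and write every simplex with vertices in increasing order. Then dim K = 2 and the simplices of K are:

  0-simplices (10): a, b, c, d, e, f, g, h, i, j
  1-simplices (19): ac, ad, ag, bc, bd, be, bf, bj, cd, ch, ci, cj, ef, ei, ej, fg, fh, gj, hj
  2-simplices (6): acd, bcd, bcj, bef, bej, chj

giving chain groups C_0 ≅ Z^10, C_1 ≅ Z^19, C_2 ≅ Z^6.

Boundary ∂_1: C_1 → C_0 maps an edge to its endpoints' difference, ∂[p,q] = q − p.
This gives a 10×19 integer matrix of rank 9; reducing to Smith normal form yields diagonal entries (1,1,1,1,1,1,1,1,1).

∂_2: C_2 → C_1 acts by ∂[p,q,r] = [q,r] − [p,r] + [p,q]. For instance
  ∂bef = ef − bf + be,
  ∂chj = hj − cj + ch.
The resulting 19×6 matrix has rank 6, and its Smith normal form has invariant factors (1,1,1,1,1,1).

Reading off H_k = ker ∂_k / im ∂_{k+1}:

  H_0: rank C_0 − rank ∂_1 = 10 − 9 = 1, and the invariant factors of ∂_1 are all 1, so H_0 = Z.
  H_1: rank ker ∂_1 − rank ∂_2 = (19 − 9) − 6 = 4, and the invariant factors of ∂_2 are all 1, so H_1 = Z^4.
  H_2: rank ker ∂_2 − rank ∂_3 = (6 − 6) − 0 = 0, and there is no ∂_3, so H_2 = 0.

H_0 ≅ Z,  H_1 ≅ Z^4,  H_2 = 0.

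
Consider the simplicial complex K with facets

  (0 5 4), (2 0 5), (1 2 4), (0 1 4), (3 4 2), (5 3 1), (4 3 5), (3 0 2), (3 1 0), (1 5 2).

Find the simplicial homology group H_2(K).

H_2 ≅ 0.

Take the total order 0 < 1 < 2 < 3 < 4 < 5 on the vertex set. Then K (dimension 2) consists of the simplices:

  0-simplices (6): [0], [1], [2], [3], [4], [5]
  1-simplices (15): [0,1], [0,2], [0,3], [0,4], [0,5], [1,2], [1,3], [1,4], [1,5], [2,3], [2,4], [2,5], [3,4], [3,5], [4,5]
  2-simplices (10): [0,1,3], [0,1,4], [0,2,3], [0,2,5], [0,4,5], [1,2,4], [1,2,5], [1,3,5], [2,3,4], [3,4,5]

giving chain groups C_0 ≅ Z^6, C_1 ≅ Z^15, C_2 ≅ Z^10.

Boundary ∂_1: C_1 → C_0 maps an edge to its endpoints' difference, ∂[p,q] = q − p.
This gives a 6×15 integer matrix of rank 5; reducing to Smith normal form yields diagonal entries (1,1,1,1,1).

The boundary map ∂_2: C_2 → C_1 sends each 2-simplex [p,q,r] to [q,r] − [p,r] + [p,q]. For instance
  ∂[2,3,4] = [3,4] − [2,4] + [2,3],
  ∂[0,4,5] = [4,5] − [0,5] + [0,4].
As a 15×10 matrix over Z this has rank 10, with invariant factors (1,1,1,1,1,1,1,1,1,2).

From H_k ≅ ker(∂_k) / im(∂_{k+1}) we obtain:

  H_2: rank ker ∂_2 − rank ∂_3 = (10 − 10) − 0 = 0, and there is no ∂_3, so H_2 = 0.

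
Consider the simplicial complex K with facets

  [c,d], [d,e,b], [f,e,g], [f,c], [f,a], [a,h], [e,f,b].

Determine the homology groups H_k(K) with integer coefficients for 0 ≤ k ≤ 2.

H_0 = Z,  H_1 = Z,  H_2 = 0.

K has 8 vertices, 11 edges, 3 triangles.
rank ∂_0 = 0, rank ∂_1 = 7 ⇒ b_0 = 8 − 0 − 7 = 1; all invariant factors of ∂_1 are 1 so no torsion. So H_0 = Z.
rank ∂_1 = 7, rank ∂_2 = 3 ⇒ b_1 = 11 − 7 − 3 = 1; all invariant factors of ∂_2 are 1 so no torsion. So H_1 = Z.
rank ∂_2 = 3, rank ∂_3 = 0 ⇒ b_2 = 3 − 3 − 0 = 0. So H_2 = 0.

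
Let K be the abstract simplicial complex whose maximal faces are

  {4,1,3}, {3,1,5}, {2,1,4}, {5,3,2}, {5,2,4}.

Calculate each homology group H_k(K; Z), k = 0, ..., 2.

H_0 = Z,  H_1 = Z,  H_2 = 0.

Fix the vertex order 1 < 2 < 3 < 4 < 5 and write every simplex with vertices in increasing order. Then dim K = 2 and the simplices of K are:

  0-simplices (5): [1], [2], [3], [4], [5]
  1-simplices (10): [1,2], [1,3], [1,4], [1,5], [2,3], [2,4], [2,5], [3,4], [3,5], [4,5]
  2-simplices (5): [1,2,4], [1,3,4], [1,3,5], [2,3,5], [2,4,5]

Hence C_0 ≅ Z^5, C_1 ≅ Z^10, C_2 ≅ Z^5.

The boundary map ∂_1: C_1 → C_0 sends each edge [p,q] (with p < q) to q − p. For instance
  ∂[3,5] = [5] − [3].
This gives a 5×10 integer matrix of rank 4; reducing to Smith normal form yields diagonal entries (1,1,1,1).

∂_2: C_2 → C_1 maps a triangle to the signed sum of its edges. For instance
  ∂[2,4,5] = [4,5] − [2,5] + [2,4],
  ∂[1,3,4] = [3,4] − [1,4] + [1,3].
The 10×5 boundary matrix has rank 5 and Smith normal form diag(1,1,1,1,1).

Now H_k = ker ∂_k / im ∂_{k+1}, so:

  H_0: rank C_0 − rank ∂_1 = 5 − 4 = 1, and the invariant factors of ∂_1 are all 1, so H_0 = Z.
  H_1: rank ker ∂_1 − rank ∂_2 = (10 − 4) − 5 = 1, and the invariant factors of ∂_2 are all 1, so H_1 = Z.
  H_2: rank ker ∂_2 − rank ∂_3 = (5 − 5) − 0 = 0, and there is no ∂_3, so H_2 = 0.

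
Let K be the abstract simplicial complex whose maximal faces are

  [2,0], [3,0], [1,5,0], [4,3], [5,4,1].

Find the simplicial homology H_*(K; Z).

Order the vertices as 0 < 1 < 2 < 3 < 4 < 5. Listing each simplex with vertices in this order, K has dimension 2 with simplices:

  0-simplices (6): [0], [1], [2], [3], [4], [5]
  1-simplices (8): [0,1], [0,2], [0,3], [0,5], [1,4], [1,5], [3,4], [4,5]
  2-simplices (2): [0,1,5], [1,4,5]

so the chain groups are C_0 ≅ Z^6, C_1 ≅ Z^8, C_2 ≅ Z^2.

Boundary ∂_1: C_1 → C_0 is given by ∂[p,q] = [q] − [p].
The 6×8 boundary matrix has rank 5 and Smith normal form diag(1,1,1,1,1).

The boundary map ∂_2: C_2 → C_1 sends each 2-simplex [p,q,r] to [q,r] − [p,r] + [p,q]. For instance
  ∂[0,1,5] = [1,5] − [0,5] + [0,1],
  ∂[1,4,5] = [4,5] − [1,5] + [1,4].
This gives a 8×2 integer matrix of rank 2; reducing to Smith normal form yields diagonal entries (1,1).

Now H_k = ker ∂_k / im ∂_{k+1}, so:

  H_0: rank C_0 − rank ∂_1 = 6 − 5 = 1, and the invariant factors of ∂_1 are all 1, so H_0 ≅ Z.
  H_1: rank ker ∂_1 − rank ∂_2 = (8 − 5) − 2 = 1, and the invariant factors of ∂_2 are all 1, so H_1 ≅ Z.
  H_2: rank ker ∂_2 − rank ∂_3 = (2 − 2) − 0 = 0, and there is no ∂_3, so H_2 ≅ 0.

As a check, the Euler characteristic is 6 − 8 + 2 = 0, which agrees with 1 − 1 + 0 = 0.

H_0 = Z,  H_1 = Z,  H_2 = 0.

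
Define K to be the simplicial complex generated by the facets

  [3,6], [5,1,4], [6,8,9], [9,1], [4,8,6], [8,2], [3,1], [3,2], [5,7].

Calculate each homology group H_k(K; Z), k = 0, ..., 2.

Fix the vertex order 1 < 2 < 3 < 4 < 5 < 6 < 7 < 8 < 9 and write every simplex with vertices in increasing order. Then dim K = 2 and the simplices of K are:

  0-simplices (9): [1], [2], [3], [4], [5], [6], [7], [8], [9]
  1-simplices (14): [1,3], [1,4], [1,5], [1,9], [2,3], [2,8], [3,6], [4,5], [4,6], [4,8], [5,7], [6,8], [6,9], [8,9]
  2-simplices (3): [1,4,5], [4,6,8], [6,8,9]

Hence C_0 ≅ Z^9, C_1 ≅ Z^14, C_2 ≅ Z^3.

Boundary ∂_1: C_1 → C_0 is given by ∂[p,q] = [q] − [p]. For instance
  ∂[3,6] = [6] − [3].
The 9×14 boundary matrix has rank 8 and Smith normal form diag(1,1,1,1,1,1,1,1).

The boundary map ∂_2: C_2 → C_1 acts by ∂[p,q,r] = [q,r] − [p,r] + [p,q]. For instance
  ∂[4,6,8] = [6,8] − [4,8] + [4,6],
  ∂[1,4,5] = [4,5] − [1,5] + [1,4].
The 14×3 boundary matrix has rank 3 and Smith normal form diag(1,1,1).

From H_k ≅ ker(∂_k) / im(∂_{k+1}) we obtain:

  H_0: rank C_0 − rank ∂_1 = 9 − 8 = 1, and the invariant factors of ∂_1 are all 1, so H_0 = Z.
  H_1: rank ker ∂_1 − rank ∂_2 = (14 − 8) − 3 = 3, and the invariant factors of ∂_2 are all 1, so H_1 = Z^3.
  H_2: rank ker ∂_2 − rank ∂_3 = (3 − 3) − 0 = 0, and there is no ∂_3, so H_2 = 0.

As a check, the Euler characteristic is 9 − 14 + 3 = -2, which agrees with 1 − 3 + 0 = -2.

H_0 = Z,  H_1 = Z^3,  H_2 = 0.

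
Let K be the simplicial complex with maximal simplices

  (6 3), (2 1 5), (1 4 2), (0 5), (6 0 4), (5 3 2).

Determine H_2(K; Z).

H_2 ≅ 0.

Order the vertices as 0 < 1 < 2 < 3 < 4 < 5 < 6. Listing each simplex with vertices in this order, K has dimension 2 with simplices:

  0-simplices (7): [0], [1], [2], [3], [4], [5], [6]
  1-simplices (12): [0,4], [0,5], [0,6], [1,2], [1,4], [1,5], [2,3], [2,4], [2,5], [3,5], [3,6], [4,6]
  2-simplices (4): [0,4,6], [1,2,4], [1,2,5], [2,3,5]

giving chain groups C_0 ≅ Z^7, C_1 ≅ Z^12, C_2 ≅ Z^4.

∂_1: C_1 → C_0 maps an edge to its endpoints' difference, ∂[p,q] = q − p.
The resulting 7×12 matrix has rank 6, and its Smith normal form has invariant factors (1,1,1,1,1,1).

Boundary ∂_2: C_2 → C_1 maps a triangle to the signed sum of its edges. For instance
  ∂[2,3,5] = [3,5] − [2,5] + [2,3],
  ∂[1,2,5] = [2,5] − [1,5] + [1,2].
As a 12×4 matrix over Z this has rank 4, with invariant factors (1,1,1,1).

Computing H_k = (kernel of ∂_k) / (image of ∂_{k+1}):

  H_2: rank ker ∂_2 − rank ∂_3 = (4 − 4) − 0 = 0, and there is no ∂_3, so H_2 = 0.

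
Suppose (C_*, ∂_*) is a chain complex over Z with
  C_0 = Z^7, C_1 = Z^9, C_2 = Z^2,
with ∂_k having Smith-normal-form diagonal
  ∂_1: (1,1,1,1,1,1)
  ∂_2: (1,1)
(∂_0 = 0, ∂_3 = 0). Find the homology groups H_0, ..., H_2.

H_0: b_0 = 7 − 0 − 6 = 1; torsion from ∂_1 factors > 1: none. So H_0 ≅ Z.
H_1: b_1 = 9 − 6 − 2 = 1; torsion from ∂_2 factors > 1: none. So H_1 ≅ Z.
H_2: b_2 = 2 − 2 − 0 = 0; torsion from ∂_3 factors > 1: none. So H_2 ≅ 0.

H_0 ≅ Z,  H_1 ≅ Z,  H_2 = 0.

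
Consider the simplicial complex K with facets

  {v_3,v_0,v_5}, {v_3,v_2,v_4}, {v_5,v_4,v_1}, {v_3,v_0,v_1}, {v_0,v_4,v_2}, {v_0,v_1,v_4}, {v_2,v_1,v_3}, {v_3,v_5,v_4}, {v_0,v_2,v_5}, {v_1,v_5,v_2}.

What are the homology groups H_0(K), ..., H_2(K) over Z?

Order the vertices as v_0 < v_1 < v_2 < v_3 < v_4 < v_5. Listing each simplex with vertices in this order, K has dimension 2 with simplices:

  0-simplices (6): [v_0], [v_1], [v_2], [v_3], [v_4], [v_5]
  1-simplices (15): (15 of them)
  2-simplices (10): [v_0,v_1,v_3], [v_0,v_1,v_4], [v_0,v_2,v_4], [v_0,v_2,v_5], [v_0,v_3,v_5], [v_1,v_2,v_3], [v_1,v_2,v_5], [v_1,v_4,v_5], [v_2,v_3,v_4], [v_3,v_4,v_5]

so the chain groups are C_0 ≅ Z^6, C_1 ≅ Z^15, C_2 ≅ Z^10.

The boundary map ∂_1: C_1 → C_0 sends each edge [p,q] (with p < q) to q − p.
This gives a 6×15 integer matrix of rank 5; reducing to Smith normal form yields diagonal entries (1,1,1,1,1).

∂_2: C_2 → C_1 sends each 2-simplex [p,q,r] to [q,r] − [p,r] + [p,q]. For instance
  ∂[v_0,v_3,v_5] = [v_3,v_5] − [v_0,v_5] + [v_0,v_3],
  ∂[v_0,v_2,v_5] = [v_2,v_5] − [v_0,v_5] + [v_0,v_2].
As a 15×10 matrix over Z this has rank 10, with invariant factors (1,1,1,1,1,1,1,1,1,2).

Now H_k = ker ∂_k / im ∂_{k+1}, so:

  H_0: rank C_0 − rank ∂_1 = 6 − 5 = 1, and the invariant factors of ∂_1 are all 1, so H_0 = Z.
  H_1: rank ker ∂_1 − rank ∂_2 = (15 − 5) − 10 = 0, and ∂_2 has invariant factor 2 > 1, so H_1 = Z/2.
  H_2: rank ker ∂_2 − rank ∂_3 = (10 − 10) − 0 = 0, and there is no ∂_3, so H_2 = 0.

As a check, the Euler characteristic is 6 − 15 + 10 = 1, which agrees with 1 − 0 + 0 = 1.

H_0 ≅ Z,  H_1 ≅ Z/2,  H_2 = 0.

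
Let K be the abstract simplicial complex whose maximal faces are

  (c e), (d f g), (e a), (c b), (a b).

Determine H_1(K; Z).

Order the vertices as a < b < c < d < e < f < g. Listing each simplex with vertices in this order, K has dimension 2 with simplices:

  0-simplices (7): a, b, c, d, e, f, g
  1-simplices (7): ab, ae, bc, ce, df, dg, fg
  2-simplices (1): dfg

so the chain groups are C_0 ≅ Z^7, C_1 ≅ Z^7, C_2 ≅ Z^1.

The boundary map ∂_1: C_1 → C_0 is given by ∂[p,q] = [q] − [p]. For instance
  ∂ae = e − a.
As a 7×7 matrix over Z this has rank 5, with invariant factors (1,1,1,1,1).

The boundary map ∂_2: C_2 → C_1 acts by ∂[p,q,r] = [q,r] − [p,r] + [p,q]. For instance
  ∂dfg = fg − dg + df.
As a 7×1 matrix over Z this has rank 1, with invariant factors (1).

From H_k ≅ ker(∂_k) / im(∂_{k+1}) we obtain:

  H_1: rank ker ∂_1 − rank ∂_2 = (7 − 5) − 1 = 1, and the invariant factors of ∂_2 are all 1, so H_1 = Z.

H_1 = Z.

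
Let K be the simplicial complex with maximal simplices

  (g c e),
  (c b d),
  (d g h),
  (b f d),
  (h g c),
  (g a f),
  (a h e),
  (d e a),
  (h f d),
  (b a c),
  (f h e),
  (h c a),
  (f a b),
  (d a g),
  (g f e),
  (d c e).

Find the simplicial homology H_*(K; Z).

Order the vertices as a < b < c < d < e < f < g < h. Listing each simplex with vertices in this order, K has dimension 2 with simplices:

  0-simplices (8): a, b, c, d, e, f, g, h
  1-simplices (24): ab, ac, ad, ae, af, ag, ah, bc, bd, bf, cd, ce, cg, ch, de, df, dg, dh, ef, eg, eh, fg, fh, gh
  2-simplices (16): abc, abf, ach, ade, adg, aeh, afg, bcd, bdf, cde, ceg, cgh, dfh, dgh, efg, efh

Hence C_0 ≅ Z^8, C_1 ≅ Z^24, C_2 ≅ Z^16.

∂_1: C_1 → C_0 sends each edge [p,q] (with p < q) to q − p. For instance
  ∂fg = g − f.
The resulting 8×24 matrix has rank 7, and its Smith normal form has invariant factors (1,1,1,1,1,1,1).

The boundary map ∂_2: C_2 → C_1 sends each 2-simplex [p,q,r] to [q,r] − [p,r] + [p,q]. For instance
  ∂efh = fh − eh + ef,
  ∂adg = dg − ag + ad.
This gives a 24×16 integer matrix of rank 15; reducing to Smith normal form yields diagonal entries (1,1,1,1,1,1,1,1,1,1,1,1,1,1,1).

From H_k ≅ ker(∂_k) / im(∂_{k+1}) we obtain:

  H_0: rank C_0 − rank ∂_1 = 8 − 7 = 1, and the invariant factors of ∂_1 are all 1, so H_0 ≅ Z.
  H_1: rank ker ∂_1 − rank ∂_2 = (24 − 7) − 15 = 2, and the invariant factors of ∂_2 are all 1, so H_1 ≅ Z^2.
  H_2: rank ker ∂_2 − rank ∂_3 = (16 − 15) − 0 = 1, and there is no ∂_3, so H_2 ≅ Z.

H_0 = Z,  H_1 = Z^2,  H_2 = Z.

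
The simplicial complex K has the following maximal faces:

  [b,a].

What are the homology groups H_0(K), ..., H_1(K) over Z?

We work with the vertex ordering a < b. The simplices of K, each written with vertices in increasing order, are:

  0-simplices (2): a, b
  1-simplices (1): ab

giving chain groups C_0 ≅ Z^2, C_1 ≅ Z^1.

The boundary map ∂_1: C_1 → C_0 maps an edge to its endpoints' difference, ∂[p,q] = q − p.
The 2×1 boundary matrix has rank 1 and Smith normal form diag(1).

Reading off H_k = ker ∂_k / im ∂_{k+1}:

  H_0: rank C_0 − rank ∂_1 = 2 − 1 = 1, and the invariant factors of ∂_1 are all 1, so H_0 = Z.
  H_1: rank ker ∂_1 − rank ∂_2 = (1 − 1) − 0 = 0, and there is no ∂_2, so H_1 = 0.

H_0 = Z,  H_1 = 0.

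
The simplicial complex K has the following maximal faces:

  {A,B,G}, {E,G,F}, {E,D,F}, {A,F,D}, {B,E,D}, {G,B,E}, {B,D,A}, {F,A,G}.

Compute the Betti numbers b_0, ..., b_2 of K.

b_0 = 1, b_1 = 0, b_2 = 1.

K has 6 vertices, 12 edges, 8 triangles.
rank ∂_0 = 0, rank ∂_1 = 5 ⇒ b_0 = 6 − 0 − 5 = 1; all invariant factors of ∂_1 are 1 so no torsion. So H_0 = Z.
rank ∂_1 = 5, rank ∂_2 = 7 ⇒ b_1 = 12 − 5 − 7 = 0; all invariant factors of ∂_2 are 1 so no torsion. So H_1 = 0.
rank ∂_2 = 7, rank ∂_3 = 0 ⇒ b_2 = 8 − 7 − 0 = 1. So H_2 = Z.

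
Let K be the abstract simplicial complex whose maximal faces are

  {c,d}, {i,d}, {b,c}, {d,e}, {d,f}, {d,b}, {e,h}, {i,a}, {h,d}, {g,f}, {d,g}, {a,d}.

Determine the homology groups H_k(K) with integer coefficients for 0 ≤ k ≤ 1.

Order the vertices as a < b < c < d < e < f < g < h < i. Listing each simplex with vertices in this order, K has dimension 1 with simplices:

  0-simplices (9): a, b, c, d, e, f, g, h, i
  1-simplices (12): ad, ai, bc, bd, cd, de, df, dg, dh, di, eh, fg

so the chain groups are C_0 ≅ Z^9, C_1 ≅ Z^12.

Boundary ∂_1: C_1 → C_0 maps an edge to its endpoints' difference, ∂[p,q] = q − p.
The resulting 9×12 matrix has rank 8, and its Smith normal form has invariant factors (1,1,1,1,1,1,1,1).

Computing H_k = (kernel of ∂_k) / (image of ∂_{k+1}):

  H_0: rank C_0 − rank ∂_1 = 9 − 8 = 1, and the invariant factors of ∂_1 are all 1, so H_0 ≅ Z.
  H_1: rank ker ∂_1 − rank ∂_2 = (12 − 8) − 0 = 4, and there is no ∂_2, so H_1 ≅ Z^4.

As a check, the Euler characteristic is 9 − 12 = -3, which agrees with 1 − 4 = -3.

H_0 ≅ Z,  H_1 ≅ Z^4.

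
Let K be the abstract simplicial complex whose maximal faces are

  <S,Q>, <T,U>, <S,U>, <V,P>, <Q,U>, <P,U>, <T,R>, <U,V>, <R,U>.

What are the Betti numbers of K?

b_0 = 1, b_1 = 3.

We work with the vertex ordering P < Q < R < S < T < U < V. The simplices of K, each written with vertices in increasing order, are:

  0-simplices (7): P, Q, R, S, T, U, V
  1-simplices (9): PU, PV, QS, QU, RT, RU, SU, TU, UV

so the chain groups are C_0 ≅ Z^7, C_1 ≅ Z^9.

The boundary map ∂_1: C_1 → C_0 sends each edge [p,q] (with p < q) to q − p. For instance
  ∂UV = V − U.
This gives a 7×9 integer matrix of rank 6; reducing to Smith normal form yields diagonal entries (1,1,1,1,1,1).

Computing H_k = (kernel of ∂_k) / (image of ∂_{k+1}):

  H_0: rank C_0 − rank ∂_1 = 7 − 6 = 1, and the invariant factors of ∂_1 are all 1, so H_0 = Z.
  H_1: rank ker ∂_1 − rank ∂_2 = (9 − 6) − 0 = 3, and there is no ∂_2, so H_1 = Z^3.

(K is a triangulation of a wedge of 3 circles.)

Hence the Betti numbers are b_0 = 1, b_1 = 3.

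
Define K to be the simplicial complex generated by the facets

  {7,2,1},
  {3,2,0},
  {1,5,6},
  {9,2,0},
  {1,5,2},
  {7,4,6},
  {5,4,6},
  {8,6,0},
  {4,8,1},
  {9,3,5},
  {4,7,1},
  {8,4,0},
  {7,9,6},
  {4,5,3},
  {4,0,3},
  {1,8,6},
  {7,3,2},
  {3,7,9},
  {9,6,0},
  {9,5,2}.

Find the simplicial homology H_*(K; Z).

Order the vertices as 0 < 1 < 2 < 3 < 4 < 5 < 6 < 7 < 8 < 9. Listing each simplex with vertices in this order, K has dimension 2 with simplices:

  0-simplices (10): [0], [1], [2], [3], [4], [5], [6], [7], [8], [9]
  1-simplices (30): (30 of them)
  2-simplices (20): (20 of them)

Hence C_0 ≅ Z^10, C_1 ≅ Z^30, C_2 ≅ Z^20.

∂_1: C_1 → C_0 maps an edge to its endpoints' difference, ∂[p,q] = q − p. For instance
  ∂[3,9] = [9] − [3].
The 10×30 boundary matrix has rank 9 and Smith normal form diag(1,1,1,1,1,1,1,1,1).

Boundary ∂_2: C_2 → C_1 maps a triangle to the signed sum of its edges. For instance
  ∂[4,5,6] = [5,6] − [4,6] + [4,5],
  ∂[1,2,7] = [2,7] − [1,7] + [1,2].
This gives a 30×20 integer matrix of rank 20; reducing to Smith normal form yields diagonal entries (1,1,1,1,1,1,1,1,1,1,1,1,1,1,1,1,1,1,1,2).

Reading off H_k = ker ∂_k / im ∂_{k+1}:

  H_0: rank C_0 − rank ∂_1 = 10 − 9 = 1, and the invariant factors of ∂_1 are all 1, so H_0 = Z.
  H_1: rank ker ∂_1 − rank ∂_2 = (30 − 9) − 20 = 1, and ∂_2 has invariant factor 2 > 1, so H_1 = Z ⊕ Z/2.
  H_2: rank ker ∂_2 − rank ∂_3 = (20 − 20) − 0 = 0, and there is no ∂_3, so H_2 = 0.

(K is a triangulation of the Klein bottle.)

H_0 ≅ Z,  H_1 ≅ Z ⊕ Z/2,  H_2 = 0.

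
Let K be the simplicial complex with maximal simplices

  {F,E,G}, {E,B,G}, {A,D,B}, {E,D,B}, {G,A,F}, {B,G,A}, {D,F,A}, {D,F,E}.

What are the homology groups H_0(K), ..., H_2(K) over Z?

H_0 ≅ Z,  H_1 = 0,  H_2 ≅ Z.

K has 6 vertices, 12 edges, 8 triangles.
rank ∂_0 = 0, rank ∂_1 = 5 ⇒ b_0 = 6 − 0 − 5 = 1; all invariant factors of ∂_1 are 1 so no torsion. So H_0 ≅ Z.
rank ∂_1 = 5, rank ∂_2 = 7 ⇒ b_1 = 12 − 5 − 7 = 0; all invariant factors of ∂_2 are 1 so no torsion. So H_1 ≅ 0.
rank ∂_2 = 7, rank ∂_3 = 0 ⇒ b_2 = 8 − 7 − 0 = 1. So H_2 ≅ Z.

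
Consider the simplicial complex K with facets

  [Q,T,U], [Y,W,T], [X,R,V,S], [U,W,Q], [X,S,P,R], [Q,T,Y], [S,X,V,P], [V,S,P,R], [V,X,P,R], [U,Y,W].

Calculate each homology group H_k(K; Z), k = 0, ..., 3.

H_0 ≅ Z^2,  H_1 ≅ Z,  H_2 = 0,  H_3 ≅ Z.

K has 10 vertices, 20 edges, 15 triangles, 5 3-simplices.
rank ∂_0 = 0, rank ∂_1 = 8 ⇒ b_0 = 10 − 0 − 8 = 2; all invariant factors of ∂_1 are 1 so no torsion. So H_0 = Z^2.
rank ∂_1 = 8, rank ∂_2 = 11 ⇒ b_1 = 20 − 8 − 11 = 1; all invariant factors of ∂_2 are 1 so no torsion. So H_1 = Z.
rank ∂_2 = 11, rank ∂_3 = 4 ⇒ b_2 = 15 − 11 − 4 = 0; all invariant factors of ∂_3 are 1 so no torsion. So H_2 = 0.
rank ∂_3 = 4, rank ∂_4 = 0 ⇒ b_3 = 5 − 4 − 0 = 1. So H_3 = Z.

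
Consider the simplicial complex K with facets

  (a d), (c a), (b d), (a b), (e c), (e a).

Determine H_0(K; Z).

Fix the vertex order a < b < c < d < e and write every simplex with vertices in increasing order. Then dim K = 1 and the simplices of K are:

  0-simplices (5): a, b, c, d, e
  1-simplices (6): ab, ac, ad, ae, bd, ce

so the chain groups are C_0 ≅ Z^5, C_1 ≅ Z^6.

The boundary map ∂_1: C_1 → C_0 sends each edge [p,q] (with p < q) to q − p. For instance
  ∂ae = e − a.
This gives a 5×6 integer matrix of rank 4; reducing to Smith normal form yields diagonal entries (1,1,1,1).

From H_k ≅ ker(∂_k) / im(∂_{k+1}) we obtain:

  H_0: rank C_0 − rank ∂_1 = 5 − 4 = 1, and the invariant factors of ∂_1 are all 1, so H_0 = Z.

H_0 = Z.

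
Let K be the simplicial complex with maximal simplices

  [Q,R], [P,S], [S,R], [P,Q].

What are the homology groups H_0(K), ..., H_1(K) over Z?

H_0 = Z,  H_1 = Z.

K has 4 vertices, 4 edges.
rank ∂_0 = 0, rank ∂_1 = 3 ⇒ b_0 = 4 − 0 − 3 = 1; all invariant factors of ∂_1 are 1 so no torsion. So H_0 = Z.
rank ∂_1 = 3, rank ∂_2 = 0 ⇒ b_1 = 4 − 3 − 0 = 1. So H_1 = Z.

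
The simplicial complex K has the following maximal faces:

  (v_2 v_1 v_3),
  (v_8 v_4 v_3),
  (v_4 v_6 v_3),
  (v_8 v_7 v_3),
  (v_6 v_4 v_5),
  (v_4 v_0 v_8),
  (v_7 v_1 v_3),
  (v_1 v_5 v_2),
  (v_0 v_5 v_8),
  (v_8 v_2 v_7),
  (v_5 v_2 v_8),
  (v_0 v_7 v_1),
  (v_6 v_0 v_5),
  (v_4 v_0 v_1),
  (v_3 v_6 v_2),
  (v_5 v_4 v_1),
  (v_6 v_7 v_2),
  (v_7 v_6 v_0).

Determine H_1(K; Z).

H_1 = Z ⊕ Z_2.

We work with the vertex ordering v_0 < v_1 < v_2 < v_3 < v_4 < v_5 < v_6 < v_7 < v_8. The simplices of K, each written with vertices in increasing order, are:

  0-simplices (9): [v_0], [v_1], [v_2], [v_3], [v_4], [v_5], [v_6], [v_7], [v_8]
  1-simplices (27): (27 of them)
  2-simplices (18): (18 of them)

Hence C_0 ≅ Z^9, C_1 ≅ Z^27, C_2 ≅ Z^18.

Boundary ∂_1: C_1 → C_0 sends each edge [p,q] (with p < q) to q − p. For instance
  ∂[v_6,v_7] = [v_7] − [v_6].
As a 9×27 matrix over Z this has rank 8, with invariant factors (1,1,1,1,1,1,1,1).

∂_2: C_2 → C_1 acts by ∂[p,q,r] = [q,r] − [p,r] + [p,q]. For instance
  ∂[v_0,v_6,v_7] = [v_6,v_7] − [v_0,v_7] + [v_0,v_6],
  ∂[v_3,v_4,v_6] = [v_4,v_6] − [v_3,v_6] + [v_3,v_4].
The 27×18 boundary matrix has rank 18 and Smith normal form diag(1,1,1,1,1,1,1,1,1,1,1,1,1,1,1,1,1,2).

Computing H_k = (kernel of ∂_k) / (image of ∂_{k+1}):

  H_1: rank ker ∂_1 − rank ∂_2 = (27 − 8) − 18 = 1, and ∂_2 has invariant factor 2 > 1, so H_1 ≅ Z ⊕ Z_2.

(K is a triangulation of the Klein bottle.)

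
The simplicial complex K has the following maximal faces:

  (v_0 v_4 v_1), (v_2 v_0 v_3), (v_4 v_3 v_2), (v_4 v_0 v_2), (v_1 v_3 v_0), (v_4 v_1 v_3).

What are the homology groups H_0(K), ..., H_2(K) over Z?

H_0 ≅ Z,  H_1 = 0,  H_2 ≅ Z.

Fix the vertex order v_0 < v_1 < v_2 < v_3 < v_4 and write every simplex with vertices in increasing order. Then dim K = 2 and the simplices of K are:

  0-simplices (5): [v_0], [v_1], [v_2], [v_3], [v_4]
  1-simplices (9): [v_0,v_1], [v_0,v_2], [v_0,v_3], [v_0,v_4], [v_1,v_3], [v_1,v_4], [v_2,v_3], [v_2,v_4], [v_3,v_4]
  2-simplices (6): [v_0,v_1,v_3], [v_0,v_1,v_4], [v_0,v_2,v_3], [v_0,v_2,v_4], [v_1,v_3,v_4], [v_2,v_3,v_4]

Hence C_0 ≅ Z^5, C_1 ≅ Z^9, C_2 ≅ Z^6.

∂_1: C_1 → C_0 is given by ∂[p,q] = [q] − [p]. For instance
  ∂[v_3,v_4] = [v_4] − [v_3].
This gives a 5×9 integer matrix of rank 4; reducing to Smith normal form yields diagonal entries (1,1,1,1).

Boundary ∂_2: C_2 → C_1 maps a triangle to the signed sum of its edges. For instance
  ∂[v_2,v_3,v_4] = [v_3,v_4] − [v_2,v_4] + [v_2,v_3],
  ∂[v_0,v_1,v_3] = [v_1,v_3] − [v_0,v_3] + [v_0,v_1].
The 9×6 boundary matrix has rank 5 and Smith normal form diag(1,1,1,1,1).

Reading off H_k = ker ∂_k / im ∂_{k+1}:

  H_0: rank C_0 − rank ∂_1 = 5 − 4 = 1, and the invariant factors of ∂_1 are all 1, so H_0 ≅ Z.
  H_1: rank ker ∂_1 − rank ∂_2 = (9 − 4) − 5 = 0, and the invariant factors of ∂_2 are all 1, so H_1 ≅ 0.
  H_2: rank ker ∂_2 − rank ∂_3 = (6 − 5) − 0 = 1, and there is no ∂_3, so H_2 ≅ Z.

As a check, the Euler characteristic is 5 − 9 + 6 = 2, which agrees with 1 − 0 + 1 = 2.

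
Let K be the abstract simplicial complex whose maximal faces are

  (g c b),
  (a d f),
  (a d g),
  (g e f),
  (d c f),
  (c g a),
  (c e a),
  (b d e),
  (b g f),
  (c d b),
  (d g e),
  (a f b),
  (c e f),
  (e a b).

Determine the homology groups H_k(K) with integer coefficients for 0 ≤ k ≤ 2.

We work with the vertex ordering a < b < c < d < e < f < g. The simplices of K, each written with vertices in increasing order, are:

  0-simplices (7): a, b, c, d, e, f, g
  1-simplices (21): ab, ac, ad, ae, af, ag, bc, bd, be, bf, bg, cd, ce, cf, cg, de, df, dg, ef, eg, fg
  2-simplices (14): abe, abf, ace, acg, adf, adg, bcd, bcg, bde, bfg, cdf, cef, deg, efg

Hence C_0 ≅ Z^7, C_1 ≅ Z^21, C_2 ≅ Z^14.

∂_1: C_1 → C_0 is given by ∂[p,q] = [q] − [p]. For instance
  ∂bc = c − b.
This gives a 7×21 integer matrix of rank 6; reducing to Smith normal form yields diagonal entries (1,1,1,1,1,1).

Boundary ∂_2: C_2 → C_1 sends each 2-simplex [p,q,r] to [q,r] − [p,r] + [p,q]. For instance
  ∂bde = de − be + bd,
  ∂abe = be − ae + ab.
The 21×14 boundary matrix has rank 13 and Smith normal form diag(1,1,1,1,1,1,1,1,1,1,1,1,1).

Computing H_k = (kernel of ∂_k) / (image of ∂_{k+1}):

  H_0: rank C_0 − rank ∂_1 = 7 − 6 = 1, and the invariant factors of ∂_1 are all 1, so H_0 = Z.
  H_1: rank ker ∂_1 − rank ∂_2 = (21 − 6) − 13 = 2, and the invariant factors of ∂_2 are all 1, so H_1 = Z^2.
  H_2: rank ker ∂_2 − rank ∂_3 = (14 − 13) − 0 = 1, and there is no ∂_3, so H_2 = Z.

As a check, the Euler characteristic is 7 − 21 + 14 = 0, which agrees with 1 − 2 + 1 = 0.
(K is a triangulation of the torus T^2.)

H_0 ≅ Z,  H_1 ≅ Z^2,  H_2 ≅ Z.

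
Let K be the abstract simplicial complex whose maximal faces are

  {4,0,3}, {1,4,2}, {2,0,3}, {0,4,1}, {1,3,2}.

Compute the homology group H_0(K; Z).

We work with the vertex ordering 0 < 1 < 2 < 3 < 4. The simplices of K, each written with vertices in increasing order, are:

  0-simplices (5): [0], [1], [2], [3], [4]
  1-simplices (10): [0,1], [0,2], [0,3], [0,4], [1,2], [1,3], [1,4], [2,3], [2,4], [3,4]
  2-simplices (5): [0,1,4], [0,2,3], [0,3,4], [1,2,3], [1,2,4]

giving chain groups C_0 ≅ Z^5, C_1 ≅ Z^10, C_2 ≅ Z^5.

The boundary map ∂_1: C_1 → C_0 maps an edge to its endpoints' difference, ∂[p,q] = q − p.
This gives a 5×10 integer matrix of rank 4; reducing to Smith normal form yields diagonal entries (1,1,1,1).

∂_2: C_2 → C_1 sends each 2-simplex [p,q,r] to [q,r] − [p,r] + [p,q]. For instance
  ∂[0,1,4] = [1,4] − [0,4] + [0,1],
  ∂[1,2,3] = [2,3] − [1,3] + [1,2].
The 10×5 boundary matrix has rank 5 and Smith normal form diag(1,1,1,1,1).

Reading off H_k = ker ∂_k / im ∂_{k+1}:

  H_0: rank C_0 − rank ∂_1 = 5 − 4 = 1, and the invariant factors of ∂_1 are all 1, so H_0 = Z.

H_0 = Z.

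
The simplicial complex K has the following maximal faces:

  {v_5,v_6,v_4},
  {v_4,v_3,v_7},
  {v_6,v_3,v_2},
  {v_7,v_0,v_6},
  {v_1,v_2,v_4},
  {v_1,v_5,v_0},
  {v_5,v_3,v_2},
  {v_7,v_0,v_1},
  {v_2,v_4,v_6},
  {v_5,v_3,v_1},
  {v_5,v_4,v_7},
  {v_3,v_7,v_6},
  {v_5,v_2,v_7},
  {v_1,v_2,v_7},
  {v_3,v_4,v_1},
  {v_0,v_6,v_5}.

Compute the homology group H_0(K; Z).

K has 8 vertices, 24 edges, 16 triangles.
rank ∂_0 = 0, rank ∂_1 = 7 ⇒ b_0 = 8 − 0 − 7 = 1; all invariant factors of ∂_1 are 1 so no torsion. So H_0 ≅ Z.

H_0 ≅ Z.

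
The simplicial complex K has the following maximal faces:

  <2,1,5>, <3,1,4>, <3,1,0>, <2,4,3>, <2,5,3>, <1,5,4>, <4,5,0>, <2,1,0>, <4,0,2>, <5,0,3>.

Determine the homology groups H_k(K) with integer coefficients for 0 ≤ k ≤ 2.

We work with the vertex ordering 0 < 1 < 2 < 3 < 4 < 5. The simplices of K, each written with vertices in increasing order, are:

  0-simplices (6): [0], [1], [2], [3], [4], [5]
  1-simplices (15): [0,1], [0,2], [0,3], [0,4], [0,5], [1,2], [1,3], [1,4], [1,5], [2,3], [2,4], [2,5], [3,4], [3,5], [4,5]
  2-simplices (10): [0,1,2], [0,1,3], [0,2,4], [0,3,5], [0,4,5], [1,2,5], [1,3,4], [1,4,5], [2,3,4], [2,3,5]

Hence C_0 ≅ Z^6, C_1 ≅ Z^15, C_2 ≅ Z^10.

The boundary map ∂_1: C_1 → C_0 is given by ∂[p,q] = [q] − [p].
As a 6×15 matrix over Z this has rank 5, with invariant factors (1,1,1,1,1).

Boundary ∂_2: C_2 → C_1 sends each 2-simplex [p,q,r] to [q,r] − [p,r] + [p,q]. For instance
  ∂[0,4,5] = [4,5] − [0,5] + [0,4],
  ∂[1,2,5] = [2,5] − [1,5] + [1,2].
The resulting 15×10 matrix has rank 10, and its Smith normal form has invariant factors (1,1,1,1,1,1,1,1,1,2).

Now H_k = ker ∂_k / im ∂_{k+1}, so:

  H_0: rank C_0 − rank ∂_1 = 6 − 5 = 1, and the invariant factors of ∂_1 are all 1, so H_0 ≅ Z.
  H_1: rank ker ∂_1 − rank ∂_2 = (15 − 5) − 10 = 0, and ∂_2 has invariant factor 2 > 1, so H_1 ≅ Z/2Z.
  H_2: rank ker ∂_2 − rank ∂_3 = (10 − 10) − 0 = 0, and there is no ∂_3, so H_2 ≅ 0.

H_0 = Z,  H_1 = Z/2Z,  H_2 = 0.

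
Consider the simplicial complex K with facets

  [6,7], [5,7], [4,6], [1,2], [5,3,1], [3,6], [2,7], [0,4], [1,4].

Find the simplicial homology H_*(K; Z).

Take the total order 0 < 1 < 2 < 3 < 4 < 5 < 6 < 7 on the vertex set. Then K (dimension 2) consists of the simplices:

  0-simplices (8): [0], [1], [2], [3], [4], [5], [6], [7]
  1-simplices (11): [0,4], [1,2], [1,3], [1,4], [1,5], [2,7], [3,5], [3,6], [4,6], [5,7], [6,7]
  2-simplices (1): [1,3,5]

Hence C_0 ≅ Z^8, C_1 ≅ Z^11, C_2 ≅ Z^1.

∂_1: C_1 → C_0 sends each edge [p,q] (with p < q) to q − p. For instance
  ∂[1,4] = [4] − [1].
The resulting 8×11 matrix has rank 7, and its Smith normal form has invariant factors (1,1,1,1,1,1,1).

∂_2: C_2 → C_1 sends each 2-simplex [p,q,r] to [q,r] − [p,r] + [p,q]. For instance
  ∂[1,3,5] = [3,5] − [1,5] + [1,3].
The resulting 11×1 matrix has rank 1, and its Smith normal form has invariant factors (1).

Computing H_k = (kernel of ∂_k) / (image of ∂_{k+1}):

  H_0: rank C_0 − rank ∂_1 = 8 − 7 = 1, and the invariant factors of ∂_1 are all 1, so H_0 ≅ Z.
  H_1: rank ker ∂_1 − rank ∂_2 = (11 − 7) − 1 = 3, and the invariant factors of ∂_2 are all 1, so H_1 ≅ Z^3.
  H_2: rank ker ∂_2 − rank ∂_3 = (1 − 1) − 0 = 0, and there is no ∂_3, so H_2 ≅ 0.

H_0 = Z,  H_1 = Z^3,  H_2 = 0.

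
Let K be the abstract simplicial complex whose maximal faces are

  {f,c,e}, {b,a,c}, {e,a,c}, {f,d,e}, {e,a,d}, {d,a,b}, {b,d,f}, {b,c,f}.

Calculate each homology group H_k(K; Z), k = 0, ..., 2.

H_0 ≅ Z,  H_1 = 0,  H_2 ≅ Z.

We work with the vertex ordering a < b < c < d < e < f. The simplices of K, each written with vertices in increasing order, are:

  0-simplices (6): a, b, c, d, e, f
  1-simplices (12): ab, ac, ad, ae, bc, bd, bf, ce, cf, de, df, ef
  2-simplices (8): abc, abd, ace, ade, bcf, bdf, cef, def

Hence C_0 ≅ Z^6, C_1 ≅ Z^12, C_2 ≅ Z^8.

The boundary map ∂_1: C_1 → C_0 maps an edge to its endpoints' difference, ∂[p,q] = q − p. For instance
  ∂ac = c − a.
As a 6×12 matrix over Z this has rank 5, with invariant factors (1,1,1,1,1).

The boundary map ∂_2: C_2 → C_1 maps a triangle to the signed sum of its edges. For instance
  ∂abd = bd − ad + ab,
  ∂cef = ef − cf + ce.
The 12×8 boundary matrix has rank 7 and Smith normal form diag(1,1,1,1,1,1,1).

Computing H_k = (kernel of ∂_k) / (image of ∂_{k+1}):

  H_0: rank C_0 − rank ∂_1 = 6 − 5 = 1, and the invariant factors of ∂_1 are all 1, so H_0 = Z.
  H_1: rank ker ∂_1 − rank ∂_2 = (12 − 5) − 7 = 0, and the invariant factors of ∂_2 are all 1, so H_1 = 0.
  H_2: rank ker ∂_2 − rank ∂_3 = (8 − 7) − 0 = 1, and there is no ∂_3, so H_2 = Z.

As a check, the Euler characteristic is 6 − 12 + 8 = 2, which agrees with 1 − 0 + 1 = 2.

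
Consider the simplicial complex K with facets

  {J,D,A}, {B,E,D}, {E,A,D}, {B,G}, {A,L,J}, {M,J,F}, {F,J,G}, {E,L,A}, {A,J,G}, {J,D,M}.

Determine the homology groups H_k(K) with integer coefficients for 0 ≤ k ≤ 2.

H_0 ≅ Z,  H_1 ≅ Z,  H_2 = 0.

K has 9 vertices, 18 edges, 9 triangles.
rank ∂_0 = 0, rank ∂_1 = 8 ⇒ b_0 = 9 − 0 − 8 = 1; all invariant factors of ∂_1 are 1 so no torsion. So H_0 ≅ Z.
rank ∂_1 = 8, rank ∂_2 = 9 ⇒ b_1 = 18 − 8 − 9 = 1; all invariant factors of ∂_2 are 1 so no torsion. So H_1 ≅ Z.
rank ∂_2 = 9, rank ∂_3 = 0 ⇒ b_2 = 9 − 9 − 0 = 0. So H_2 ≅ 0.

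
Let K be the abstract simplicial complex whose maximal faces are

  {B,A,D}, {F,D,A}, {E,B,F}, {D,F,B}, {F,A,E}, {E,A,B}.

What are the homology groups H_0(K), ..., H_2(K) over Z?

H_0 ≅ Z,  H_1 = 0,  H_2 ≅ Z.

K has 5 vertices, 9 edges, 6 triangles.
rank ∂_0 = 0, rank ∂_1 = 4 ⇒ b_0 = 5 − 0 − 4 = 1; all invariant factors of ∂_1 are 1 so no torsion. So H_0 = Z.
rank ∂_1 = 4, rank ∂_2 = 5 ⇒ b_1 = 9 − 4 − 5 = 0; all invariant factors of ∂_2 are 1 so no torsion. So H_1 = 0.
rank ∂_2 = 5, rank ∂_3 = 0 ⇒ b_2 = 6 − 5 − 0 = 1. So H_2 = Z.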